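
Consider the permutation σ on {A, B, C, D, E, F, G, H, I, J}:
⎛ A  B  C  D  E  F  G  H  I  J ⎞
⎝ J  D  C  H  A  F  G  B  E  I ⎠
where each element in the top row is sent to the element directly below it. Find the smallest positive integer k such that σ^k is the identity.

The disjoint-cycle form of σ has cycle lengths 4, 3, 1, 1, 1.
The order of σ is the least common multiple of its cycle lengths: lcm(4, 3) = 12.

12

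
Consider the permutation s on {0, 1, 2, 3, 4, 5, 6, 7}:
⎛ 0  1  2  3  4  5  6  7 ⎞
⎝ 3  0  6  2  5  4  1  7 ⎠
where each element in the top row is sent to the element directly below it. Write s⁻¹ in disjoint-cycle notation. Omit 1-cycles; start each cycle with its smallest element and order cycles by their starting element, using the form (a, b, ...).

(0, 1, 6, 2, 3)(4, 5)

The cycle decomposition of s is (0, 3, 2, 6, 1)(4, 5).
The inverse reverses every cycle; in canonical form, s⁻¹ = (0, 1, 6, 2, 3)(4, 5).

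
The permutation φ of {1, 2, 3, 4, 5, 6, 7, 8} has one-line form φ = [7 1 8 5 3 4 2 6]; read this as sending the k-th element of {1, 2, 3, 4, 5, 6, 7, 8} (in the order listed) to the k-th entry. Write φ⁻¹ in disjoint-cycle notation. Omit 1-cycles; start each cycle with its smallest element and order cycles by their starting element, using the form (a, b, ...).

First write φ in disjoint cycles: (1, 7, 2)(3, 8, 6, 4, 5).
Reversing each cycle (and rotating so the smallest element leads) gives φ⁻¹ = (1, 2, 7)(3, 5, 4, 6, 8).

(1, 2, 7)(3, 5, 4, 6, 8)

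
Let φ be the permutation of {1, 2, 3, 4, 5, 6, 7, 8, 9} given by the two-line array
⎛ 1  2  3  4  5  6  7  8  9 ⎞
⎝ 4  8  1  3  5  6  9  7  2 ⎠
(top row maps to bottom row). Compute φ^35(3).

Tracing 3 → 1 → … returns to 3 after 3 steps, so 3 lies in a 3-cycle (1 4 3).
Since the cycle has length 3, φ^35 acts on it the same as φ^2 (35 mod 3 = 2).
Advancing 2 steps from 3: 3 → 1 → 4.

4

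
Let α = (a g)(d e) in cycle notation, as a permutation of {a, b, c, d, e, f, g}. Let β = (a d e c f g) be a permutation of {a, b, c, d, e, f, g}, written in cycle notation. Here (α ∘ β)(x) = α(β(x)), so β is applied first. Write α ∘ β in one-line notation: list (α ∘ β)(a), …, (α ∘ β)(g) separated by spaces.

e b f d c a g

(α ∘ β)(x) = α(β(x)). Computing each image: α(β(a)) = α(d) = e, α(β(b)) = α(b) = b, α(β(c)) = α(f) = f, α(β(d)) = α(e) = d, α(β(e)) = α(c) = c, α(β(f)) = α(g) = a, α(β(g)) = α(a) = g.
Hence α ∘ β = [e b f d c a g].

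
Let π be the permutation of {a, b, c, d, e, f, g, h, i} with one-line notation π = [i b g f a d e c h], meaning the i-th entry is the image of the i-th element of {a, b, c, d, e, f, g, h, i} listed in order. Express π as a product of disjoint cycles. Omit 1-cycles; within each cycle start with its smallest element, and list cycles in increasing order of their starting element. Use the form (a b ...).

From a: a → i → h → c → g → e → a, closing the cycle (a i h c g e).
Continuing from each remaining unvisited element yields (a i h c g e)(d f).

(a i h c g e)(d f)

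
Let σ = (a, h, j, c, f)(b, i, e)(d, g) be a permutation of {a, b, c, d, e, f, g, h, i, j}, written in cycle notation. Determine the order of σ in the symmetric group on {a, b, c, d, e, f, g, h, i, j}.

30

The cycle type of σ is (5, 3, 2).
The order of σ is the least common multiple of its cycle lengths: lcm(5, 3, 2) = 30.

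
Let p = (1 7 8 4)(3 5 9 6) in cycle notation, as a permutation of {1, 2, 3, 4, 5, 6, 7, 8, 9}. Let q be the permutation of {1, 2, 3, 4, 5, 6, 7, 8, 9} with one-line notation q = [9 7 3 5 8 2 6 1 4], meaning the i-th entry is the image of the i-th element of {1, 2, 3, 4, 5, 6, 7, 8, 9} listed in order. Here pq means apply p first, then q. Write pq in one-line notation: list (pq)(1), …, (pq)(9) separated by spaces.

Chase each element through p then q: 1 → 7 → 6; 2 → 2 → 7; 3 → 5 → 8; 4 → 1 → 9; 5 → 9 → 4; 6 → 3 → 3; 7 → 8 → 1; 8 → 4 → 5; 9 → 6 → 2.
Collecting the images, pq = [6 7 8 9 4 3 1 5 2].

6 7 8 9 4 3 1 5 2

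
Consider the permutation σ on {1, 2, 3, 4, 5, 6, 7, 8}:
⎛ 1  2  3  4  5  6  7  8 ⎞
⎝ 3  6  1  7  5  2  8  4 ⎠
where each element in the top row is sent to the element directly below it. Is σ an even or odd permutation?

even

In disjoint-cycle form the cycle lengths are 3, 2, 2, 1.
A cycle is odd iff its length is even; σ has 2 even-length cycles, so sgn(σ) = (−1)^2 and σ is even.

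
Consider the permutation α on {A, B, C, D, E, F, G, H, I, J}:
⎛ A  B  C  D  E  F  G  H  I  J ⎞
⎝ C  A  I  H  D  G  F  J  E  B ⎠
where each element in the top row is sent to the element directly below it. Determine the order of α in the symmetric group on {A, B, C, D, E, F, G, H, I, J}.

8

Decomposing into disjoint cycles gives cycle lengths 8, 2.
Since disjoint cycles commute, ord(α) = lcm(8, 2) = 8.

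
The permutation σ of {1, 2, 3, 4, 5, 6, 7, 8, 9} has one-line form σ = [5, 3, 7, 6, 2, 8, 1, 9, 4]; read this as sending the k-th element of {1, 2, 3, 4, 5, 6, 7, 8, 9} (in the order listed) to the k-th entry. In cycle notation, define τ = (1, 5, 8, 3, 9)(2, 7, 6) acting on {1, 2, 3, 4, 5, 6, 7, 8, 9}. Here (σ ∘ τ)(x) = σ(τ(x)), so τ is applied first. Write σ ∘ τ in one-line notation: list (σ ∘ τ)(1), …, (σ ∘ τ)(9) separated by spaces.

2 1 4 6 9 3 8 7 5

(σ ∘ τ)(x) = σ(τ(x)). Computing each image: σ(τ(1)) = σ(5) = 2, σ(τ(2)) = σ(7) = 1, σ(τ(3)) = σ(9) = 4, σ(τ(4)) = σ(4) = 6, σ(τ(5)) = σ(8) = 9, σ(τ(6)) = σ(2) = 3, σ(τ(7)) = σ(6) = 8, σ(τ(8)) = σ(3) = 7, σ(τ(9)) = σ(1) = 5.
Hence σ ∘ τ = [2 1 4 6 9 3 8 7 5].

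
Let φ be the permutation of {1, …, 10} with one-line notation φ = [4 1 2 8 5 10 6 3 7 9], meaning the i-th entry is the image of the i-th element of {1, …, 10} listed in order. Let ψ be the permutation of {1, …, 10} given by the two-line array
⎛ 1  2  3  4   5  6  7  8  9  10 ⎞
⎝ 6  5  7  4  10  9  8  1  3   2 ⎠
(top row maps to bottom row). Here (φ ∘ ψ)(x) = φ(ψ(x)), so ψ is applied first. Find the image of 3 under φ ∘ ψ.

First apply ψ: ψ(3) = 7, then φ(7) = 6. Thus (φ ∘ ψ)(3) = 6.

6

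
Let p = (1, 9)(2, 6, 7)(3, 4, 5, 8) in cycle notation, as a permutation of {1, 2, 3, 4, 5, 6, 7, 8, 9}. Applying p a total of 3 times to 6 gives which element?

6 lies in the 3-cycle (2, 6, 7).
Powers repeat with period 3 on this cycle, and 3 mod 3 = 0, so p^3(6) = p^0(6).
So p^3(6) = 6.

6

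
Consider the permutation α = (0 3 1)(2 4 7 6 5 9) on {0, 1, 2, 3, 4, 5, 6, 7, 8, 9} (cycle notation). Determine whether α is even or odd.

The cycle lengths are 6, 3, 1.
A cycle is odd iff its length is even; α has 1 even-length cycle, so sgn(α) = (−1)^1 and α is odd.

odd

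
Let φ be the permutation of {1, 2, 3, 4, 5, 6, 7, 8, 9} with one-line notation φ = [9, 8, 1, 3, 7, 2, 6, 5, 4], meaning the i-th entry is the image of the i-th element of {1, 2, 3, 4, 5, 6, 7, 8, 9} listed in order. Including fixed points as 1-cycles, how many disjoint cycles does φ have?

2

The cycle decomposition is (1, 9, 4, 3)(2, 8, 5, 7, 6), which has 2 cycles (counting 1-cycles).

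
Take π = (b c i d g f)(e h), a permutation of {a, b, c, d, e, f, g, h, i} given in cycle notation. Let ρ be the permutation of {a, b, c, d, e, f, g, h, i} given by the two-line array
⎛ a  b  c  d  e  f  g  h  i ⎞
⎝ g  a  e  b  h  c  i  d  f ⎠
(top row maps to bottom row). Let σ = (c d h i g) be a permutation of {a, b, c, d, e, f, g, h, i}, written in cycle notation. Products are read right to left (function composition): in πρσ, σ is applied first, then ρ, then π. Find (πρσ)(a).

Apply the permutations in order: σ(a) = a, then ρ(a) = g, then π(g) = f. So (πρσ)(a) = f.

f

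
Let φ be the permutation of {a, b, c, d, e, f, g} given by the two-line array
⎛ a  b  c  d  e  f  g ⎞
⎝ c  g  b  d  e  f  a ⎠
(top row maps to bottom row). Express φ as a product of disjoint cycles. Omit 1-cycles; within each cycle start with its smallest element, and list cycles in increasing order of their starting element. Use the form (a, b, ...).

(a, c, b, g)

Start at a and follow images: a → c → b → g → a, giving the cycle (a, c, b, g).
Continuing from each remaining unvisited element yields (a, c, b, g).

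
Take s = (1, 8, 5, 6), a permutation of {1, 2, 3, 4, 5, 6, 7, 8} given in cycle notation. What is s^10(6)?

6 lies in the 4-cycle (1, 8, 5, 6).
Since the cycle has length 4, s^10 acts on it the same as s^2 (10 mod 4 = 2).
Advancing 2 steps from 6: 6 → 1 → 8.

8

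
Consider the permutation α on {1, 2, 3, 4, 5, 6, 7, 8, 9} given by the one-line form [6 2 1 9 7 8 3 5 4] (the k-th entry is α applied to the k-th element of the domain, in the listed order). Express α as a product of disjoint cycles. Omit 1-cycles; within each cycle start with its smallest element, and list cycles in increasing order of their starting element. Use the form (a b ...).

(1 6 8 5 7 3)(4 9)

Start at 1 and follow images: 1 → 6 → 8 → 5 → 7 → 3 → 1, giving the cycle (1 6 8 5 7 3).
Repeating from the next unused element and collecting all non-trivial cycles gives (1 6 8 5 7 3)(4 9).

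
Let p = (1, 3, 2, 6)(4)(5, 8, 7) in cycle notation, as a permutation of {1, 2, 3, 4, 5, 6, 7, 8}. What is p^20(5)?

5 lies in the 3-cycle (5, 8, 7).
Since the cycle has length 3, p^20 acts on it the same as p^2 (20 mod 3 = 2).
Stepping 2 places around the cycle: 5 → 8 → 7.

7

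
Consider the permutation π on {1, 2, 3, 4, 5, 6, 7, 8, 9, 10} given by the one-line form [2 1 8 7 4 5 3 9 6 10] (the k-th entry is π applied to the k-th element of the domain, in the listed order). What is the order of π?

14

Decomposing into disjoint cycles gives cycle lengths 7, 2, 1.
Since disjoint cycles commute, ord(π) = lcm(7, 2) = 14.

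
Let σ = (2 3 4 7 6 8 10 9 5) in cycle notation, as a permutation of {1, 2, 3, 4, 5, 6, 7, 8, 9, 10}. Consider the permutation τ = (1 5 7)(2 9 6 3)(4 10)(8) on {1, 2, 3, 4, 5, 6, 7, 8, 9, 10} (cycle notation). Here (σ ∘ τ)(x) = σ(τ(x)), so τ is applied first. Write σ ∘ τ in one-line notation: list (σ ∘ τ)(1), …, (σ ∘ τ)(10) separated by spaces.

For each element, apply τ then σ: 1 → 5 → 2; 2 → 9 → 5; 3 → 2 → 3; 4 → 10 → 9; 5 → 7 → 6; 6 → 3 → 4; 7 → 1 → 1; 8 → 8 → 10; 9 → 6 → 8; 10 → 4 → 7.
So σ ∘ τ in one-line form is 2 5 3 9 6 4 1 10 8 7.

2 5 3 9 6 4 1 10 8 7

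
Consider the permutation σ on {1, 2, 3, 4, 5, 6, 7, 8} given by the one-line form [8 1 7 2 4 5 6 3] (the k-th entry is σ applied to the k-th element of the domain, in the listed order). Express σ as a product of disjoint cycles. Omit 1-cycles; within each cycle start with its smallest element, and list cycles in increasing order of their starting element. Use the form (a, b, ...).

From 1: 1 → 8 → 3 → 7 → 6 → 5 → 4 → 2 → 1, closing the cycle (1, 8, 3, 7, 6, 5, 4, 2).
Continuing from each remaining unvisited element yields (1, 8, 3, 7, 6, 5, 4, 2).

(1, 8, 3, 7, 6, 5, 4, 2)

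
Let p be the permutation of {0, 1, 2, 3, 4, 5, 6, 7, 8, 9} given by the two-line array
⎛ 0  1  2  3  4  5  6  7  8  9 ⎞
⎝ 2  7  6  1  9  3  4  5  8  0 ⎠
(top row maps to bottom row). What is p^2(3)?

7

Tracing 3 → 1 → … returns to 3 after 4 steps, so 3 lies in a 4-cycle (1, 7, 5, 3).
Advancing 2 steps from 3: 3 → 1 → 7.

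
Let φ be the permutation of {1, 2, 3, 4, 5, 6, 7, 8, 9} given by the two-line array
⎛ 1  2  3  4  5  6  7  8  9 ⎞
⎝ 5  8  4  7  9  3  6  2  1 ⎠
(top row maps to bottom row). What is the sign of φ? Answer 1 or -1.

In disjoint-cycle form the cycle lengths are 4, 3, 2.
A cycle is odd iff its length is even; φ has 2 even-length cycles, so sgn(φ) = (−1)^2 and φ is even.

1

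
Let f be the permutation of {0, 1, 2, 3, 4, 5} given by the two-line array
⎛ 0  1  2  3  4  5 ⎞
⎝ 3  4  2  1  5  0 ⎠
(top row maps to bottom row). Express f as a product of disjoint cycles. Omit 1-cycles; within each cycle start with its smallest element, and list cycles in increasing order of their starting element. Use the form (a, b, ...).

Start at 0 and follow images: 0 → 3 → 1 → 4 → 5 → 0, giving the cycle (0, 3, 1, 4, 5).
Continuing from each remaining unvisited element yields (0, 3, 1, 4, 5).

(0, 3, 1, 4, 5)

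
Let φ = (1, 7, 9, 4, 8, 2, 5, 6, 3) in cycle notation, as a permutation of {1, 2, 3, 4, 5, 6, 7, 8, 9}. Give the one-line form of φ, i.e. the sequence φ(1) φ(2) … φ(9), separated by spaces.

Reading each image from the cycles: 1↦7, 2↦5, 3↦1, 4↦8, 5↦6, 6↦3, 7↦9, 8↦2, 9↦4.
So the one-line form is 7 5 1 8 6 3 9 2 4.

7 5 1 8 6 3 9 2 4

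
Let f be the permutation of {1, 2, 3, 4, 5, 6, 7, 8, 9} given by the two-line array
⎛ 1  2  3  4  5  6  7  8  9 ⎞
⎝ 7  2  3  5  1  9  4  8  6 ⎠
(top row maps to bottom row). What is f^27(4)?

7

Tracing 4 → 5 → … returns to 4 after 4 steps, so 4 lies in a 4-cycle (1, 7, 4, 5).
Powers repeat with period 4 on this cycle, and 27 mod 4 = 3, so f^27(4) = f^3(4).
Advancing 3 steps from 4: 4 → 5 → 1 → 7.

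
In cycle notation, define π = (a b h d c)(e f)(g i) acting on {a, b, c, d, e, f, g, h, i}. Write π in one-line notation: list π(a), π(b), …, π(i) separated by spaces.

b h a c f e i d g

Each element maps to the next entry in its cycle (wrapping to the front): a↦b, b↦h, c↦a, d↦c, e↦f, f↦e, g↦i, h↦d, i↦g.
Listing these in domain order gives b h a c f e i d g.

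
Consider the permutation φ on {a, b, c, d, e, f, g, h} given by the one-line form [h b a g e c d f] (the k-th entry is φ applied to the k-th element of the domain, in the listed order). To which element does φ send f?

c

f is element number 6 of the domain, and entry number 6 of the one-line form is c, so φ(f) = c.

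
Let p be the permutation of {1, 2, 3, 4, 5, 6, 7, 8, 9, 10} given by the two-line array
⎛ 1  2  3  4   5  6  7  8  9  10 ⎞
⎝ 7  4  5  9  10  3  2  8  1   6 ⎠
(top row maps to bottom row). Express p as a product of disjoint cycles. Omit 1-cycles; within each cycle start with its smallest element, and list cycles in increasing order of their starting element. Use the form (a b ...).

(1 7 2 4 9)(3 5 10 6)

Iterating p from 1 gives 1 → 7 → 2 → 4 → 9 → 1; that is the 5-cycle (1 7 2 4 9).
Repeating from the next unused element and collecting all non-trivial cycles gives (1 7 2 4 9)(3 5 10 6).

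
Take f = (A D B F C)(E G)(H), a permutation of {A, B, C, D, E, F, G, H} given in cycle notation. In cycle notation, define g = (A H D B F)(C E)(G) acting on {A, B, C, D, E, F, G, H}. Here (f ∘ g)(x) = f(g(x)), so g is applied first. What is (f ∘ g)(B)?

(f ∘ g)(B) = f(g(B)). g(B) = F, then f(F) = C. So (f ∘ g)(B) = C.

C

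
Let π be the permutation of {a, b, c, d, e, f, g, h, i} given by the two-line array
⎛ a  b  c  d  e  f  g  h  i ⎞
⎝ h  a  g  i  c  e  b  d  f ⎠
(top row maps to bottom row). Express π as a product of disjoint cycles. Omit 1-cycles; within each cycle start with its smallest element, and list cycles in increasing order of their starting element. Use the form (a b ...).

(a h d i f e c g b)

Iterating π from a gives a → h → d → i → f → e → c → g → b → a; that is the 9-cycle (a h d i f e c g b).
Continuing from each remaining unvisited element yields (a h d i f e c g b).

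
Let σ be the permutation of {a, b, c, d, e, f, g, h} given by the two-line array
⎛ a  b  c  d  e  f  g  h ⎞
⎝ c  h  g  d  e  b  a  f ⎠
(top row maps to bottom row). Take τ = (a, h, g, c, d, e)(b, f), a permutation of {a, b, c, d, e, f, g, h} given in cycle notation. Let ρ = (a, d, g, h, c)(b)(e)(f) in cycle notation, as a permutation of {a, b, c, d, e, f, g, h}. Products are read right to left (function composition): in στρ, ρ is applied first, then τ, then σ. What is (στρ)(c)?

Apply the permutations in order: ρ(c) = a, then τ(a) = h, then σ(h) = f. So (στρ)(c) = f.

f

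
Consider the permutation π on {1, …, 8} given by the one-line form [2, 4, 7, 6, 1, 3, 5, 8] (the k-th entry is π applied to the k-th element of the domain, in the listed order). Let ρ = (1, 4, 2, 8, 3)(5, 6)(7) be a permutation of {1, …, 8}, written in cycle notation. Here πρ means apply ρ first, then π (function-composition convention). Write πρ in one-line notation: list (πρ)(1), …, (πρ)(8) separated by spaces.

6 8 2 4 3 1 5 7

For each element, apply ρ then π: 1 → 4 → 6; 2 → 8 → 8; 3 → 1 → 2; 4 → 2 → 4; 5 → 6 → 3; 6 → 5 → 1; 7 → 7 → 5; 8 → 3 → 7.
Collecting the images, πρ = [6 8 2 4 3 1 5 7].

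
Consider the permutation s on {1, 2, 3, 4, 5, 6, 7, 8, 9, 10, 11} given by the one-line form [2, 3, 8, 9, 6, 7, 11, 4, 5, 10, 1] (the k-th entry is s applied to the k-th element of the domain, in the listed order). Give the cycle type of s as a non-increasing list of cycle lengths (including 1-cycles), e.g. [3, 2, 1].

The disjoint cycles are (1 2 3 8 4 9 5 6 7 11)(10), with lengths 10, 1 in non-increasing order.

[10, 1]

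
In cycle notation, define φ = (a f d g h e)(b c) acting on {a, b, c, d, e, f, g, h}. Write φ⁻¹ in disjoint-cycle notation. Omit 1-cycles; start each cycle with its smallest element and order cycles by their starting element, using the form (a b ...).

If φ sends a → b within a cycle, φ⁻¹ sends b → a; equivalently, reverse each cycle.
Reversing each cycle of φ and rotating so the smallest element leads gives (a e h g d f)(b c).

(a e h g d f)(b c)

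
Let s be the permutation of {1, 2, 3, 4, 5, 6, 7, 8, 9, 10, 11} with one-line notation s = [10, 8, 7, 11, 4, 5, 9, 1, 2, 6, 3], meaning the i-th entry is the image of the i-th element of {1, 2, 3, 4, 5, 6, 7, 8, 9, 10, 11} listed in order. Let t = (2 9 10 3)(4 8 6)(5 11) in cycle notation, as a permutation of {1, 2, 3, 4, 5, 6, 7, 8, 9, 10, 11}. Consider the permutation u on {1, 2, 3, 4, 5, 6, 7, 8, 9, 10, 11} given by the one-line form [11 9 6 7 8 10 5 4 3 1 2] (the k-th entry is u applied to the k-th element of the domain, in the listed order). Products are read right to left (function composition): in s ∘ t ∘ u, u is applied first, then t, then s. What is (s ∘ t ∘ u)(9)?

8

Chase 9: u(9) = 3; t(3) = 2; s(2) = 8. Hence (s ∘ t ∘ u)(9) = 8.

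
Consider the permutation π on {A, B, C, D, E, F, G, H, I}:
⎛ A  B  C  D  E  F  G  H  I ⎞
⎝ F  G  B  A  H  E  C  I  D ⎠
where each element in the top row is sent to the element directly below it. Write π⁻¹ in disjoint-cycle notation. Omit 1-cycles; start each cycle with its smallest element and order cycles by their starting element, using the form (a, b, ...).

First write π in disjoint cycles: (A, F, E, H, I, D)(B, G, C).
The inverse reverses every cycle; in canonical form, π⁻¹ = (A, D, I, H, E, F)(B, C, G).

(A, D, I, H, E, F)(B, C, G)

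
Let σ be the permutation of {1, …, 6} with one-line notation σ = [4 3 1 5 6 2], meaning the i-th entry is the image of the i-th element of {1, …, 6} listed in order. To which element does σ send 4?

5

4 is element number 4 of the domain, and entry number 4 of the one-line form is 5, so σ(4) = 5.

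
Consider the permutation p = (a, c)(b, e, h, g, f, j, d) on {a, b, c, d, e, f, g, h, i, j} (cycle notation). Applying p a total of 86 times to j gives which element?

j lies in the 7-cycle (b, e, h, g, f, j, d).
Powers repeat with period 7 on this cycle, and 86 mod 7 = 2, so p^86(j) = p^2(j).
Stepping 2 places around the cycle: j → d → b.

b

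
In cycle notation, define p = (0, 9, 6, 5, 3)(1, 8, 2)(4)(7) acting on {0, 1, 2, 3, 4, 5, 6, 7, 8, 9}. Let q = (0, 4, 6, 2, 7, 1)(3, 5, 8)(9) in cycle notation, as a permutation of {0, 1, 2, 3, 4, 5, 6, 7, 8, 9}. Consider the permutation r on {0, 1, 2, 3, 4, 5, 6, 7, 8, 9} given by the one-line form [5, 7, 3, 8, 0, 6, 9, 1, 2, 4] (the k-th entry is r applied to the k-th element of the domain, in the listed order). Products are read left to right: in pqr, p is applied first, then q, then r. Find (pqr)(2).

5

Chase 2: p(2) = 1; q(1) = 0; r(0) = 5. Hence (pqr)(2) = 5.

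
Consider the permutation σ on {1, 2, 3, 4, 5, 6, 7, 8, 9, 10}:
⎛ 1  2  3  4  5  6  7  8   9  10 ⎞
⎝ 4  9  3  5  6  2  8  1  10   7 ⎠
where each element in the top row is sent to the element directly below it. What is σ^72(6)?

6

Tracing 6 → 2 → … returns to 6 after 9 steps, so 6 lies in a 9-cycle (1 4 5 6 2 9 10 7 8).
On a 9-cycle, σ^9 is the identity, so σ^72 = σ^0 there (72 ≡ 0 mod 9).
So σ^72(6) = 6.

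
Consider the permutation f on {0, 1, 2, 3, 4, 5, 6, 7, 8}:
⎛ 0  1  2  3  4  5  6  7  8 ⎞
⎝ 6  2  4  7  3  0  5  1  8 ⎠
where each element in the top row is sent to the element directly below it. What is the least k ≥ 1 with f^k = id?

Decomposing into disjoint cycles gives cycle lengths 5, 3, 1.
The order of f is the least common multiple of its cycle lengths: lcm(5, 3) = 15.

15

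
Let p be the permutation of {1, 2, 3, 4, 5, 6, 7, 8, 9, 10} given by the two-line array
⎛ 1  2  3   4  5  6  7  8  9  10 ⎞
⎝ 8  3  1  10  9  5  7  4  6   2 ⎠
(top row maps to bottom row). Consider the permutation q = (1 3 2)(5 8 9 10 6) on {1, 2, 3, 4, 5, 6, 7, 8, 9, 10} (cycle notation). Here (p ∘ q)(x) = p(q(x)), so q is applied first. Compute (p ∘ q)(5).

First apply q: q(5) = 8, then p(8) = 4. Thus (p ∘ q)(5) = 4.

4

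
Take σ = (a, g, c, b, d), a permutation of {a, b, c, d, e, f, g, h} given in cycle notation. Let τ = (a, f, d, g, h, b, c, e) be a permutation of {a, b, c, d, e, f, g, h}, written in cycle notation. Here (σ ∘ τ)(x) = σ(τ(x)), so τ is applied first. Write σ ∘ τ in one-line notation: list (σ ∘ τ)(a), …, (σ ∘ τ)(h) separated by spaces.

For each element, apply τ then σ: a → f → f; b → c → b; c → e → e; d → g → c; e → a → g; f → d → a; g → h → h; h → b → d.
So σ ∘ τ in one-line form is f b e c g a h d.

f b e c g a h d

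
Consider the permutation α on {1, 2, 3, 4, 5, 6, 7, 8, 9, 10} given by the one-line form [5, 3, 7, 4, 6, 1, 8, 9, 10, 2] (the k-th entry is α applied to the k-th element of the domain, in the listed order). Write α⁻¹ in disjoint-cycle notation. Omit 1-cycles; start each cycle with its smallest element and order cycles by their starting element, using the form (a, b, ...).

(1, 6, 5)(2, 10, 9, 8, 7, 3)

The cycle decomposition of α is (1, 5, 6)(2, 3, 7, 8, 9, 10).
The inverse reverses every cycle; in canonical form, α⁻¹ = (1, 6, 5)(2, 10, 9, 8, 7, 3).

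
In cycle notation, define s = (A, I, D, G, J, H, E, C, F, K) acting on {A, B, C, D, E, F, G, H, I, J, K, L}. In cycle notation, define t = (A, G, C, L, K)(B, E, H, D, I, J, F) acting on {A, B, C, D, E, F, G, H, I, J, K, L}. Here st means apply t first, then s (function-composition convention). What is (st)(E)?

E

t(E) = H, then s(H) = E; composing gives (st)(E) = E.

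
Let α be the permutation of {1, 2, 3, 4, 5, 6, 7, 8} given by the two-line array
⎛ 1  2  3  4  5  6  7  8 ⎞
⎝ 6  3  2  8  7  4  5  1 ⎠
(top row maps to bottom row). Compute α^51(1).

8

Tracing 1 → 6 → … returns to 1 after 4 steps, so 1 lies in a 4-cycle (1 6 4 8).
On a 4-cycle, α^4 is the identity, so α^51 = α^3 there (51 ≡ 3 mod 4).
Stepping 3 places around the cycle: 1 → 6 → 4 → 8.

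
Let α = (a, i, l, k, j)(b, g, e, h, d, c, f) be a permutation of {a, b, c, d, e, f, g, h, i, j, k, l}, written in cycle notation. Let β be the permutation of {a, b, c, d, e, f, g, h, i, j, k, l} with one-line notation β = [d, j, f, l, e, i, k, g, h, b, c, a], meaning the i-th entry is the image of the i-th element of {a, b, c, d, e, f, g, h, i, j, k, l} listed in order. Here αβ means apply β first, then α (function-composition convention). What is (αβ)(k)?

First apply β: β(k) = c, then α(c) = f. Thus (αβ)(k) = f.

f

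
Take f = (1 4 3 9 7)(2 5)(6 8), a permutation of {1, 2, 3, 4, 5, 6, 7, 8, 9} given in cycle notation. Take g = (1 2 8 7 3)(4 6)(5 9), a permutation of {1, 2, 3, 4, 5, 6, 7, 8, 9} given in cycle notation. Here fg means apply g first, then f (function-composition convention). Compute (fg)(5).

7

First apply g: g(5) = 9, then f(9) = 7. Thus (fg)(5) = 7.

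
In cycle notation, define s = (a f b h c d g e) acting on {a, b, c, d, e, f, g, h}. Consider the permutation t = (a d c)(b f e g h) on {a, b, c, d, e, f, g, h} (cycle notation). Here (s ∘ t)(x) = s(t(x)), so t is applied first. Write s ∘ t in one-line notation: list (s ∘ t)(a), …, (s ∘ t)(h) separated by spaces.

g b f d e a c h

For each element, apply t then s: a → d → g; b → f → b; c → a → f; d → c → d; e → g → e; f → e → a; g → h → c; h → b → h.
Collecting the images, s ∘ t = [g b f d e a c h].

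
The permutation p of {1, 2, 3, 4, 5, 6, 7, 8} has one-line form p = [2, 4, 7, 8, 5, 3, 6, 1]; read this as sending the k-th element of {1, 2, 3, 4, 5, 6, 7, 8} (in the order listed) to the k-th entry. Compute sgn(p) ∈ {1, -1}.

In disjoint-cycle form the cycle lengths are 4, 3, 1.
A cycle is odd iff its length is even; p has 1 even-length cycle, so sgn(p) = (−1)^1 and p is odd.

-1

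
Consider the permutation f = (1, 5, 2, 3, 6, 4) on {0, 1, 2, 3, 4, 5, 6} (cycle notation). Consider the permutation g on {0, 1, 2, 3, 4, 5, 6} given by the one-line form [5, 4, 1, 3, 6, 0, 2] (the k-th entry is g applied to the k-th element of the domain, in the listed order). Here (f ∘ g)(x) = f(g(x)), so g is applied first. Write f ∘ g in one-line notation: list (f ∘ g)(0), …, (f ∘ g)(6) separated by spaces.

Chase each element through g then f: 0 → 5 → 2; 1 → 4 → 1; 2 → 1 → 5; 3 → 3 → 6; 4 → 6 → 4; 5 → 0 → 0; 6 → 2 → 3.
So f ∘ g in one-line form is 2 1 5 6 4 0 3.

2 1 5 6 4 0 3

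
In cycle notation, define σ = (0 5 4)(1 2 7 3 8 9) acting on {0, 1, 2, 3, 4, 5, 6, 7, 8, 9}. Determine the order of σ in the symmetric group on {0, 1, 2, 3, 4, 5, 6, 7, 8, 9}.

The disjoint cycles have lengths 6, 3, 1.
The order of σ is the least common multiple of its cycle lengths: lcm(6, 3) = 6.

6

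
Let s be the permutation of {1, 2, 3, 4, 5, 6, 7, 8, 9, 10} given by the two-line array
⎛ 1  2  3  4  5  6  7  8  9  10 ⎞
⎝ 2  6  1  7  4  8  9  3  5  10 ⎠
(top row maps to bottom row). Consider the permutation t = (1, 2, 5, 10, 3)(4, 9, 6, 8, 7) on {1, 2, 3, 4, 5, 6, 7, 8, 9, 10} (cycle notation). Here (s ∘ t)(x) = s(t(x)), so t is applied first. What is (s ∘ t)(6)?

t(6) = 8, then s(8) = 3; composing gives (s ∘ t)(6) = 3.

3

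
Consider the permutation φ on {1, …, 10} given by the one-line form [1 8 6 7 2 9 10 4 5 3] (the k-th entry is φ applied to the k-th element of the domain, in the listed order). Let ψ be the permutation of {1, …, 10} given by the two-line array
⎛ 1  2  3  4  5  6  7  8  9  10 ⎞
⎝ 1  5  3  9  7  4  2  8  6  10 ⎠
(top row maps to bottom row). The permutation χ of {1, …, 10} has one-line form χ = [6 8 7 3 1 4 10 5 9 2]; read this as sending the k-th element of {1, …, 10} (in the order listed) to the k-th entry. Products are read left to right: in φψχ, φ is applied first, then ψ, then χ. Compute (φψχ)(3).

(φψχ)(3) = χ(ψ(φ(3))). φ(3) = 6, then ψ(6) = 4, then χ(4) = 3, so the result is 3.

3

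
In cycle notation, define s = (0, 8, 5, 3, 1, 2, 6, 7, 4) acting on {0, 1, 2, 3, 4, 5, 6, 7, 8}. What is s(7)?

7 appears in (0, 8, 5, 3, 1, 2, 6, 7, 4); the next entry (wrapping around) is 4.

4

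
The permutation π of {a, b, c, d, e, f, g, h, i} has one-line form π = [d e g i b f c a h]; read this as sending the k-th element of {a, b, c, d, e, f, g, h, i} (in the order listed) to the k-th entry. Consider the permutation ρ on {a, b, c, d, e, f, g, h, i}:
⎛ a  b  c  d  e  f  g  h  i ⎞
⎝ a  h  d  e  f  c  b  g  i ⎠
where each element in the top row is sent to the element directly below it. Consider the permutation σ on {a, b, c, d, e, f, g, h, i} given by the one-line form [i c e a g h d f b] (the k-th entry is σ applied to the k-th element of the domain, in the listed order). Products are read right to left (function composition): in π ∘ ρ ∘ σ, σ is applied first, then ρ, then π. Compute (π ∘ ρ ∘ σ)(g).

b

Chase g: σ(g) = d; ρ(d) = e; π(e) = b. Hence (π ∘ ρ ∘ σ)(g) = b.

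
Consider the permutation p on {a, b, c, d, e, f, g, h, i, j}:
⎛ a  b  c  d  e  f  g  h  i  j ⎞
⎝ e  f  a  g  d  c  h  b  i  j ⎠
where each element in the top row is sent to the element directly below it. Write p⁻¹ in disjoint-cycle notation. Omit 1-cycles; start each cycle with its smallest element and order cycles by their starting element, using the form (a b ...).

(a c f b h g d e)

The cycle decomposition of p is (a e d g h b f c).
Reversing each cycle (and rotating so the smallest element leads) gives p⁻¹ = (a c f b h g d e).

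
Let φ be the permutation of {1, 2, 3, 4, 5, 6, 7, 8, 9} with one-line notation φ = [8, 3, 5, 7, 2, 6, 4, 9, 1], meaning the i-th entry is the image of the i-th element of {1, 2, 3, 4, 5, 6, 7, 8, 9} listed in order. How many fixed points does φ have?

The fixed points (elements with φ(x) = x) are {6}, so there is 1.

1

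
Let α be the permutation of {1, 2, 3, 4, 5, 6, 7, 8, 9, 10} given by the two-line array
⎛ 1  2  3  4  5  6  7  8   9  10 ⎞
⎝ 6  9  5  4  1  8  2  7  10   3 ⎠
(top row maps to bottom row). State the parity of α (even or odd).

even

In disjoint-cycle form the cycle lengths are 9, 1.
A cycle of length ℓ contributes ℓ−1 transpositions, so α is a product of 8 transpositions — even.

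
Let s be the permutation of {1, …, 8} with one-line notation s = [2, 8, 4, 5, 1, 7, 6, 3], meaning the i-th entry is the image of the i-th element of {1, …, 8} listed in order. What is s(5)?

5 is element number 5 of the domain, and entry number 5 of the one-line form is 1, so s(5) = 1.

1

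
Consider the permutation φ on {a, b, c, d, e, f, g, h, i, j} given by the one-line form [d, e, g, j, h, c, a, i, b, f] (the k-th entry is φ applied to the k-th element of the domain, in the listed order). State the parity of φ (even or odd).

even

In disjoint-cycle form the cycle lengths are 6, 4.
A cycle of length ℓ contributes ℓ−1 transpositions, so φ is a product of 5 + 3 = 8 transpositions — even.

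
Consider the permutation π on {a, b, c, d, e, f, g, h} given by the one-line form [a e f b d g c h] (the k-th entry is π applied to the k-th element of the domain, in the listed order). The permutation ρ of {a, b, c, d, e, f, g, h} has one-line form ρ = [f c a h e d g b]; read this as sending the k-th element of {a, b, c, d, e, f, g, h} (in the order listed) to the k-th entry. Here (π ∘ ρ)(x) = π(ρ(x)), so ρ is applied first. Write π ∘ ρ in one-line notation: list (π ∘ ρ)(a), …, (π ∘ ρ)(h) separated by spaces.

Chase each element through ρ then π: a → f → g; b → c → f; c → a → a; d → h → h; e → e → d; f → d → b; g → g → c; h → b → e.
Collecting the images, π ∘ ρ = [g f a h d b c e].

g f a h d b c e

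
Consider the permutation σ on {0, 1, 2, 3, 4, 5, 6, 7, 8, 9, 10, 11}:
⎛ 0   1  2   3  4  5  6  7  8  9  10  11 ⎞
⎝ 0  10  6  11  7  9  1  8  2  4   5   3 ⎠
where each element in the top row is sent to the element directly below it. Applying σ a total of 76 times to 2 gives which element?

5

Tracing 2 → 6 → … returns to 2 after 9 steps, so 2 lies in a 9-cycle (1 10 5 9 4 7 8 2 6).
Powers repeat with period 9 on this cycle, and 76 mod 9 = 4, so σ^76(2) = σ^4(2).
Advancing 4 steps from 2: 2 → 6 → 1 → 10 → 5.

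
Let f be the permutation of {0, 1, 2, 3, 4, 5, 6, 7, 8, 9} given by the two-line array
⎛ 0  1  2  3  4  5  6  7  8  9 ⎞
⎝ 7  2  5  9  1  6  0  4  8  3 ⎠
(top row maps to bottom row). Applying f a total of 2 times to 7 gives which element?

1

Tracing 7 → 4 → … returns to 7 after 7 steps, so 7 lies in a 7-cycle (0, 7, 4, 1, 2, 5, 6).
Stepping 2 places around the cycle: 7 → 4 → 1.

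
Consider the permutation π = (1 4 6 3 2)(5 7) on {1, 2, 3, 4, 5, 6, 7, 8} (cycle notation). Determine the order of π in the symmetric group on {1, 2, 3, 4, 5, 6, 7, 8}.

The disjoint cycles have lengths 5, 2, 1.
Since disjoint cycles commute, ord(π) = lcm(5, 2) = 10.

10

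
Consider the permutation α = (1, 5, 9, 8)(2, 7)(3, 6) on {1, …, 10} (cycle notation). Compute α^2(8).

8 lies in the 4-cycle (1, 5, 9, 8).
Stepping 2 places around the cycle: 8 → 1 → 5.

5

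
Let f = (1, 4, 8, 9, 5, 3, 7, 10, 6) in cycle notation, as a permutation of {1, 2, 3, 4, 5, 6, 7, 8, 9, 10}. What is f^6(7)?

9

7 lies in the 9-cycle (1, 4, 8, 9, 5, 3, 7, 10, 6).
Stepping 6 places around the cycle: 7 → 10 → 6 → 1 → 4 → 8 → 9.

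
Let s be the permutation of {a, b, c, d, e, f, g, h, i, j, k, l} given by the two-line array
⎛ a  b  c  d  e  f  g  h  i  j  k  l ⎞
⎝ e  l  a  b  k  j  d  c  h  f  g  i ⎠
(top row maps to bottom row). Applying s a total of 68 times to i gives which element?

Tracing i → h → … returns to i after 10 steps, so i lies in a 10-cycle (a, e, k, g, d, b, l, i, h, c).
Powers repeat with period 10 on this cycle, and 68 mod 10 = 8, so s^68(i) = s^8(i).
Advancing 8 steps from i: i → h → c → a → e → k → g → d → b.

b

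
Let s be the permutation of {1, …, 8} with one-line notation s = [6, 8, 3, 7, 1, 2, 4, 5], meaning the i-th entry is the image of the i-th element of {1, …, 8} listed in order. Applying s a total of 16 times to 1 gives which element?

Tracing 1 → 6 → … returns to 1 after 5 steps, so 1 lies in a 5-cycle (1 6 2 8 5).
Since the cycle has length 5, s^16 acts on it the same as s^1 (16 mod 5 = 1).
Stepping 1 place around the cycle: 1 → 6.

6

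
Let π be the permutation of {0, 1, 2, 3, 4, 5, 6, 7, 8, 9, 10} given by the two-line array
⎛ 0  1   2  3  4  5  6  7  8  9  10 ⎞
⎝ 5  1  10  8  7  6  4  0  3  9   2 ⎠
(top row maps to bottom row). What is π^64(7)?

4

Tracing 7 → 0 → … returns to 7 after 5 steps, so 7 lies in a 5-cycle (0 5 6 4 7).
Since the cycle has length 5, π^64 acts on it the same as π^4 (64 mod 5 = 4).
Advancing 4 steps from 7: 7 → 0 → 5 → 6 → 4.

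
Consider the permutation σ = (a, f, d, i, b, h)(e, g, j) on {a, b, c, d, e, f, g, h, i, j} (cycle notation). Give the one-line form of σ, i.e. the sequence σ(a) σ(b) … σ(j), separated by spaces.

Image by image: a↦f, b↦h, c↦c, d↦i, e↦g, f↦d, g↦j, h↦a, i↦b, j↦e.
So the one-line form is f h c i g d j a b e.

f h c i g d j a b e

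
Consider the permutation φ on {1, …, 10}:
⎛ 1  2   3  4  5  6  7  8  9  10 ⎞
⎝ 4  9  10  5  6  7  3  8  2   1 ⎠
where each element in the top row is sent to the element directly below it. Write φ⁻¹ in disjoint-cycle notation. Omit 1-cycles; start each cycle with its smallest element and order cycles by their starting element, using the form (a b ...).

(1 10 3 7 6 5 4)(2 9)

The cycle decomposition of φ is (1 4 5 6 7 3 10)(2 9).
Reversing each cycle (and rotating so the smallest element leads) gives φ⁻¹ = (1 10 3 7 6 5 4)(2 9).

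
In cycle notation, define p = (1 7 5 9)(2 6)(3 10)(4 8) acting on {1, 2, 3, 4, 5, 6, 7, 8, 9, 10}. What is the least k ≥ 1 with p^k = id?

The cycle type of p is (4, 2, 2, 2).
The order is lcm(4, 2, 2, 2) = 4.

4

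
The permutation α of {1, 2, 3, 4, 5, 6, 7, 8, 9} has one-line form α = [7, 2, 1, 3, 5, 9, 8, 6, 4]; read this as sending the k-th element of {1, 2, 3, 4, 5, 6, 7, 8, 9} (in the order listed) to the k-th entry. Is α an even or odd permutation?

even

In disjoint-cycle form the cycle lengths are 7, 1, 1.
A cycle is odd iff its length is even; α has 0 even-length cycles, so sgn(α) = (−1)^0 and α is even.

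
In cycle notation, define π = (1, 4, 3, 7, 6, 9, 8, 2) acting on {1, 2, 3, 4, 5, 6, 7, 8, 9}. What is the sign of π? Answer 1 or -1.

-1

The cycle lengths are 8, 1.
A cycle is odd iff its length is even; π has 1 even-length cycle, so sgn(π) = (−1)^1 and π is odd.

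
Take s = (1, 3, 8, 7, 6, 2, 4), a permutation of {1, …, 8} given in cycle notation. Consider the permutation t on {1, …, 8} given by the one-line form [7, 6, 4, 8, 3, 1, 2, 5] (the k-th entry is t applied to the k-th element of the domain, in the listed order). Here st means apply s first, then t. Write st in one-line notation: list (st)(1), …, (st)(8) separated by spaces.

4 8 5 7 3 6 1 2

(st)(x) = t(s(x)). Computing each image: t(s(1)) = t(3) = 4, t(s(2)) = t(4) = 8, t(s(3)) = t(8) = 5, t(s(4)) = t(1) = 7, t(s(5)) = t(5) = 3, t(s(6)) = t(2) = 6, t(s(7)) = t(6) = 1, t(s(8)) = t(7) = 2.
Hence st = [4 8 5 7 3 6 1 2].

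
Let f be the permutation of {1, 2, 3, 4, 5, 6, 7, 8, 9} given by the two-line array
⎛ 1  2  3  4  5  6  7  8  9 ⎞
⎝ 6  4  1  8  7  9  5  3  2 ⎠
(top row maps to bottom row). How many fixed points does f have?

0

No element satisfies f(x) = x, so there are 0 fixed points.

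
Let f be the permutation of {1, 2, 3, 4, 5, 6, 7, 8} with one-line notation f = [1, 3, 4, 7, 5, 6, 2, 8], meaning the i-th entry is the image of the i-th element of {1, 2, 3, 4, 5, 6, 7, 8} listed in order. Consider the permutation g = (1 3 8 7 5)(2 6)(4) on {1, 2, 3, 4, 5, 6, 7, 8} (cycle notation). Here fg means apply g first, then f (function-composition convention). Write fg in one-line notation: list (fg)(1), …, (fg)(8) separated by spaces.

Chase each element through g then f: 1 → 3 → 4; 2 → 6 → 6; 3 → 8 → 8; 4 → 4 → 7; 5 → 1 → 1; 6 → 2 → 3; 7 → 5 → 5; 8 → 7 → 2.
So fg in one-line form is 4 6 8 7 1 3 5 2.

4 6 8 7 1 3 5 2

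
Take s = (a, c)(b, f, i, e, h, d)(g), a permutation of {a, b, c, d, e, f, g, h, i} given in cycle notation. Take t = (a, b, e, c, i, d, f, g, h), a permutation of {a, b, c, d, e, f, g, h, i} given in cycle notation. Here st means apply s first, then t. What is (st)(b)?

First apply s: s(b) = f, then t(f) = g. Thus (st)(b) = g.

g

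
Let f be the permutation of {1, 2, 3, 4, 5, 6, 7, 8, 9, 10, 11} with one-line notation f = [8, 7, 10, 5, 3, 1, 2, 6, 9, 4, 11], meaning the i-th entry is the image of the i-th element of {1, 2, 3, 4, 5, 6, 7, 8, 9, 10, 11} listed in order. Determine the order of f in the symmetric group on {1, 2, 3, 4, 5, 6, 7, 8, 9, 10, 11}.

12

Decomposing into disjoint cycles gives cycle lengths 4, 3, 2, 1, 1.
The order of f is the least common multiple of its cycle lengths: lcm(4, 3, 2) = 12.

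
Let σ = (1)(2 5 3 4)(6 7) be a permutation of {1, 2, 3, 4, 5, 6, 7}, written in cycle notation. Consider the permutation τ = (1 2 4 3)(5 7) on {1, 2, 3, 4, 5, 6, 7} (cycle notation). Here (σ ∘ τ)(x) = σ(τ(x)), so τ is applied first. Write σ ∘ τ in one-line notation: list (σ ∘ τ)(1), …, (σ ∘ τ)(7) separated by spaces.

5 2 1 4 6 7 3

(σ ∘ τ)(x) = σ(τ(x)). Computing each image: σ(τ(1)) = σ(2) = 5, σ(τ(2)) = σ(4) = 2, σ(τ(3)) = σ(1) = 1, σ(τ(4)) = σ(3) = 4, σ(τ(5)) = σ(7) = 6, σ(τ(6)) = σ(6) = 7, σ(τ(7)) = σ(5) = 3.
Hence σ ∘ τ = [5 2 1 4 6 7 3].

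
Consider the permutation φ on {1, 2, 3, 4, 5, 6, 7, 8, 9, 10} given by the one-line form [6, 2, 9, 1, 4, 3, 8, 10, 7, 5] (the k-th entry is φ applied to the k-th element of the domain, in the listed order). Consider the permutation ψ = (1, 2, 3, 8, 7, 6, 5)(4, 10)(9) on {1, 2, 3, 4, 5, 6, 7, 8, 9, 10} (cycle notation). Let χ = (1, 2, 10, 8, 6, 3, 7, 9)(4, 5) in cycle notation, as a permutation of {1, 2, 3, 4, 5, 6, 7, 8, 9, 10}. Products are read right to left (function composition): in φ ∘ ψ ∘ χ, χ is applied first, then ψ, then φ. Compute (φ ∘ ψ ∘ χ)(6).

10

Apply the permutations in order: χ(6) = 3, then ψ(3) = 8, then φ(8) = 10. So (φ ∘ ψ ∘ χ)(6) = 10.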